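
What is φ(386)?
192

386 = 2 × 193
φ(n) = n × ∏(1 - 1/p) for each prime p dividing n
φ(386) = 386 × (1 - 1/2) × (1 - 1/193) = 192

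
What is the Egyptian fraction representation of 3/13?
1/5 + 1/33 + 1/2145

Greedy algorithm:
3/13: ceiling(13/3) = 5, use 1/5
2/65: ceiling(65/2) = 33, use 1/33
1/2145: ceiling(2145/1) = 2145, use 1/2145
Result: 3/13 = 1/5 + 1/33 + 1/2145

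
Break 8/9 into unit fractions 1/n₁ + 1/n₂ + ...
1/2 + 1/3 + 1/18

Greedy algorithm:
8/9: ceiling(9/8) = 2, use 1/2
7/18: ceiling(18/7) = 3, use 1/3
1/18: ceiling(18/1) = 18, use 1/18
Result: 8/9 = 1/2 + 1/3 + 1/18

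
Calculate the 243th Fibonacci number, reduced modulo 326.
148

Matrix identity: Q^n = [[F_(n+1), F_n], [F_n, F_(n-1)]] with Q = [[1,1],[1,0]].
n = 243 = 11110011₂. Square-and-multiply, entries mod 326:
Q^1 = [[1,1],[1,0]]
Q^3 = (Q^1)²·Q = [[3,2],[2,1]]
Q^7 = (Q^3)²·Q = [[21,13],[13,8]]
Q^15 = (Q^7)²·Q = [[9,284],[284,51]]
Q^30 = (Q^15)² = [[215,88],[88,127]]
Q^60 = (Q^30)² = [[179,104],[104,75]]
Q^121 = (Q^60)²·Q = [[161,151],[151,10]]
Q^243 = (Q^121)²·Q = [[215,148],[148,67]]
F_243 mod 326 = Q^243[0][1] = 148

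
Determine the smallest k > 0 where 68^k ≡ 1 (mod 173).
172

173 is prime, so ord(68) divides φ(173) = 172.
Divisors of 172: 1, 2, 4, 43, 86, 172.
Repeated squaring: 68^1 ≡ 68, 68^2 ≡ 126, 68^4 ≡ 133, 68^8 ≡ 43, 68^16 ≡ 119, 68^32 ≡ 148, 68^64 ≡ 106, 68^128 ≡ 164 (mod 173).
Test 68^d mod 173 for each divisor d in increasing order:
68^1 ≡ 68
68^2 ≡ 126
68^4 ≡ 133
68^43 = 68^32·68^8·68^2·68^1 ≡ 93
68^86 = 68^64·68^16·68^4·68^2 ≡ 172
68^172 = 68^128·68^32·68^8·68^4 ≡ 1  ← first divisor giving 1
The order is 172.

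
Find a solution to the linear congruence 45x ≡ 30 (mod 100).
x ≡ 14 (mod 20)

gcd(45, 100) = 5, which divides 30, so solutions exist.
Divide through by 5: 9x ≡ 6 (mod 20).
Find 9^(-1) mod 20 by the extended Euclidean algorithm:
20 = 2 × 9 + 2  ⟹  2 = (1)·20 + (-2)·9
9 = 4 × 2 + 1  ⟹  1 = (-4)·20 + (9)·9
So (9)·9 ≡ 1 (mod 20), i.e. 9^(-1) ≡ 9 (mod 20).
x ≡ 9 × 6 = 54 ≡ 14 (mod 20).
Check: 45 × 14 = 630 ≡ 30 (mod 100).
x ≡ 14 (mod 20), giving 5 solutions mod 100.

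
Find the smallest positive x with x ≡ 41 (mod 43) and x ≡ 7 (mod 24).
127

Using Chinese Remainder Theorem:
M = 43 × 24 = 1032
M1 = 24, M2 = 43
y1 = 24^(-1) mod 43 = 9
y2 = 43^(-1) mod 24 = 19
x = (41×24×9 + 7×43×19) mod 1032 = 127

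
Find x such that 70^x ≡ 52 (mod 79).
60

Baby-step giant-step with step n = ⌈√79⌉ = 9.
Baby steps 70^j mod 79 (j:value) for j=0..8: 0:1, 1:70, 2:2, 3:61, 4:4, 5:43, 6:8, 7:7, 8:16.
Giant-step multiplier: 70^(-9) ≡ 70^(78-9) = 70^69 ≡ 17 (mod 79).
Giant steps γ_i = 52·17^i mod 79: γ_0=52, γ_1=15, γ_2=18, γ_3=69, γ_4=67, γ_5=33, γ_6=8 (in table at j=6).
x = i·n + j = 6·9 + 6 = 60.
Check: 70^60 ≡ 52 (mod 79).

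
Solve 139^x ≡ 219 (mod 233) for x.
102

Baby-step giant-step with step n = ⌈√233⌉ = 16.
Baby steps 139^j mod 233 (j:value) for j=0..15: 0:1, 1:139, 2:215, 3:61, 4:91, 5:67, 6:226, 7:192, 8:126, 9:39, 10:62, 11:230, 12:49, 13:54, 14:50, 15:193.
Giant-step multiplier: 139^(-16) ≡ 139^(232-16) = 139^216 ≡ 51 (mod 233).
Giant steps γ_i = 219·51^i mod 233: γ_0=219, γ_1=218, γ_2=167, γ_3=129, γ_4=55, γ_5=9, γ_6=226 (in table at j=6).
x = i·n + j = 6·16 + 6 = 102.
Check: 139^102 ≡ 219 (mod 233).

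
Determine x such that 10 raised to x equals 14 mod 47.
22

Baby-step giant-step with step n = ⌈√47⌉ = 7.
Baby steps 10^j mod 47 (j:value) for j=0..6: 0:1, 1:10, 2:6, 3:13, 4:36, 5:31, 6:28.
Giant-step multiplier: 10^(-7) ≡ 10^(46-7) = 10^39 ≡ 23 (mod 47).
Giant steps γ_i = 14·23^i mod 47: γ_0=14, γ_1=40, γ_2=27, γ_3=10 (in table at j=1).
x = i·n + j = 3·7 + 1 = 22.
Check: 10^22 ≡ 14 (mod 47).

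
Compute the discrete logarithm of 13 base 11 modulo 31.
7

Baby-step giant-step with step n = ⌈√31⌉ = 6.
Baby steps 11^j mod 31 (j:value) for j=0..5: 0:1, 1:11, 2:28, 3:29, 4:9, 5:6.
Giant-step multiplier: 11^(-6) ≡ 11^(30-6) = 11^24 ≡ 8 (mod 31).
Giant steps γ_i = 13·8^i mod 31: γ_0=13, γ_1=11 (in table at j=1).
x = i·n + j = 1·6 + 1 = 7.
Check: 11^7 ≡ 13 (mod 31).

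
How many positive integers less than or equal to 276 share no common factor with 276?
88

276 = 2^2 × 3 × 23
φ(n) = n × ∏(1 - 1/p) for each prime p dividing n
φ(276) = 276 × (1 - 1/2) × (1 - 1/3) × (1 - 1/23) = 88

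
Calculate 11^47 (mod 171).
140

Repeated squaring. Binary of 47 = 101111.
11^1 ≡ 11 (mod 171); 11^2 ≡ 121 (mod 171); 11^4 ≡ 106 (mod 171); 11^8 ≡ 121 (mod 171); 11^16 ≡ 106 (mod 171); 11^32 ≡ 121 (mod 171)
11^47 = 11^1 × 11^2 × 11^4 × 11^8 × 11^32 ≡ 140 (mod 171)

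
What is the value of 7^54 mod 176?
113

Repeated squaring. Binary of 54 = 110110.
7^1 ≡ 7 (mod 176); 7^2 ≡ 49 (mod 176); 7^4 ≡ 113 (mod 176); 7^8 ≡ 97 (mod 176); 7^16 ≡ 81 (mod 176); 7^32 ≡ 49 (mod 176)
7^54 = 7^2 × 7^4 × 7^16 × 7^32 ≡ 113 (mod 176)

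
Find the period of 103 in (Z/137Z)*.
34

137 is prime, so ord(103) divides φ(137) = 136.
Divisors of 136: 1, 2, 4, 8, 17, 34, 68, 136.
Repeated squaring: 103^1 ≡ 103, 103^2 ≡ 60, 103^4 ≡ 38, 103^8 ≡ 74, 103^16 ≡ 133, 103^32 ≡ 16, 103^64 ≡ 119, 103^128 ≡ 50 (mod 137).
Test 103^d mod 137 for each divisor d in increasing order:
103^1 ≡ 103
103^2 ≡ 60
103^4 ≡ 38
103^8 ≡ 74
103^17 = 103^16·103^1 ≡ 136
103^34 = 103^32·103^2 ≡ 1  ← first divisor giving 1
The order is 34.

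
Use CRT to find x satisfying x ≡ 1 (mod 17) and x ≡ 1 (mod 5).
1

Using Chinese Remainder Theorem:
M = 17 × 5 = 85
M1 = 5, M2 = 17
y1 = 5^(-1) mod 17 = 7
y2 = 17^(-1) mod 5 = 3
x = (1×5×7 + 1×17×3) mod 85 = 1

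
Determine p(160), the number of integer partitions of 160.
107438159466

p(n) counts ways to write n as a sum of positive integers (order ignored).
Euler's pentagonal recurrence: p(k) = p(k-1) + p(k-2) - p(k-5) - p(k-7) + p(k-12) + p(k-15) - ... (offsets j(3j∓1)/2, signs ++--, p(0)=1, p(<0)=0).
DP table for k = 0..159: p(0)=1, p(1)=1, p(2)=2, p(3)=3, p(4)=5, p(5)=7, p(6)=11, p(7)=15, p(8)=22, p(9)=30, p(10)=42, p(11)=56, p(12)=77, p(13)=101, p(14)=135, p(15)=176, p(16)=231, p(17)=297, p(18)=385, p(19)=490, p(20)=627, p(21)=792, p(22)=1002, p(23)=1255, p(24)=1575, p(25)=1958, p(26)=2436, p(27)=3010, p(28)=3718, p(29)=4565, p(30)=5604, p(31)=6842, p(32)=8349, p(33)=10143, p(34)=12310, p(35)=14883, p(36)=17977, p(37)=21637, p(38)=26015, p(39)=31185, p(40)=37338, p(41)=44583, p(42)=53174, p(43)=63261, p(44)=75175, p(45)=89134, p(46)=105558, p(47)=124754, p(48)=147273, p(49)=173525, p(50)=204226, p(51)=239943, p(52)=281589, p(53)=329931, p(54)=386155, p(55)=451276, p(56)=526823, p(57)=614154, p(58)=715220, p(59)=831820, p(60)=966467, p(61)=1121505, p(62)=1300156, p(63)=1505499, p(64)=1741630, p(65)=2012558, p(66)=2323520, p(67)=2679689, p(68)=3087735, p(69)=3554345, p(70)=4087968, p(71)=4697205, p(72)=5392783, p(73)=6185689, p(74)=7089500, p(75)=8118264, p(76)=9289091, p(77)=10619863, p(78)=12132164, p(79)=13848650, p(80)=15796476, p(81)=18004327, p(82)=20506255, p(83)=23338469, p(84)=26543660, p(85)=30167357, p(86)=34262962, p(87)=38887673, p(88)=44108109, p(89)=49995925, p(90)=56634173, p(91)=64112359, p(92)=72533807, p(93)=82010177, p(94)=92669720, p(95)=104651419, p(96)=118114304, p(97)=133230930, p(98)=150198136, p(99)=169229875, p(100)=190569292, p(101)=214481126, p(102)=241265379, p(103)=271248950, p(104)=304801365, p(105)=342325709, p(106)=384276336, p(107)=431149389, p(108)=483502844, p(109)=541946240, p(110)=607163746, p(111)=679903203, p(112)=761002156, p(113)=851376628, p(114)=952050665, p(115)=1064144451, p(116)=1188908248, p(117)=1327710076, p(118)=1482074143, p(119)=1653668665, p(120)=1844349560, p(121)=2056148051, p(122)=2291320912, p(123)=2552338241, p(124)=2841940500, p(125)=3163127352, p(126)=3519222692, p(127)=3913864295, p(128)=4351078600, p(129)=4835271870, p(130)=5371315400, p(131)=5964539504, p(132)=6620830889, p(133)=7346629512, p(134)=8149040695, p(135)=9035836076, p(136)=10015581680, p(137)=11097645016, p(138)=12292341831, p(139)=13610949895, p(140)=15065878135, p(141)=16670689208, p(142)=18440293320, p(143)=20390982757, p(144)=22540654445, p(145)=24908858009, p(146)=27517052599, p(147)=30388671978, p(148)=33549419497, p(149)=37027355200, p(150)=40853235313, p(151)=45060624582, p(152)=49686288421, p(153)=54770336324, p(154)=60356673280, p(155)=66493182097, p(156)=73232243759, p(157)=80630964769, p(158)=88751778802, p(159)=97662728555.
Final step: p(160) = p(159) + p(158) - p(155) - p(153) + p(148) + p(145) - p(138) - p(134) + p(125) + p(120) - p(109) - p(103) + p(90) + p(83) - p(68) - p(60) + p(43) + p(34) - p(15) - p(5)
= 97662728555 + 88751778802 - 66493182097 - 54770336324 + 33549419497 + 24908858009 - 12292341831 - 8149040695 + 3163127352 + 1844349560 - 541946240 - 271248950 + 56634173 + 23338469 - 3087735 - 966467 + 63261 + 12310 - 176 - 7
= 107438159466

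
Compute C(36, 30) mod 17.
0

Using Lucas' theorem:
Write n=36 and k=30 in base 17:
n in base 17: [2, 2]
k in base 17: [1, 13]
C(36,30) mod 17 = ∏ C(n_i, k_i) mod 17
Digit binomials (mod 17): C(2,1) = 2; C(2,13) = 0 (k_i > n_i)
Product: 2 × 0 = 0 ≡ 0 (mod 17)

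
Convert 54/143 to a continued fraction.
[0; 2, 1, 1, 1, 5, 3]

Euclidean algorithm steps:
54 = 0 × 143 + 54
143 = 2 × 54 + 35
54 = 1 × 35 + 19
35 = 1 × 19 + 16
19 = 1 × 16 + 3
16 = 5 × 3 + 1
3 = 3 × 1 + 0
Continued fraction: [0; 2, 1, 1, 1, 5, 3]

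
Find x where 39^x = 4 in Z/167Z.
24

Baby-step giant-step with step n = ⌈√167⌉ = 13.
Baby steps 39^j mod 167 (j:value) for j=0..12: 0:1, 1:39, 2:18, 3:34, 4:157, 5:111, 6:154, 7:161, 8:100, 9:59, 10:130, 11:60, 12:2.
Giant-step multiplier: 39^(-13) ≡ 39^(166-13) = 39^153 ≡ 15 (mod 167).
Giant steps γ_i = 4·15^i mod 167: γ_0=4, γ_1=60 (in table at j=11).
x = i·n + j = 1·13 + 11 = 24.
Check: 39^24 ≡ 4 (mod 167).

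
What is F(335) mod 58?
1

Matrix identity: Q^n = [[F_(n+1), F_n], [F_n, F_(n-1)]] with Q = [[1,1],[1,0]].
n = 335 = 101001111₂. Square-and-multiply, entries mod 58:
Q^1 = [[1,1],[1,0]]
Q^2 = (Q^1)² = [[2,1],[1,1]]
Q^5 = (Q^2)²·Q = [[8,5],[5,3]]
Q^10 = (Q^5)² = [[31,55],[55,34]]
Q^20 = (Q^10)² = [[42,37],[37,5]]
Q^41 = (Q^20)²·Q = [[0,1],[1,57]]
Q^83 = (Q^41)²·Q = [[0,1],[1,57]]
Q^167 = (Q^83)²·Q = [[0,1],[1,57]]
Q^335 = (Q^167)²·Q = [[0,1],[1,57]]
F_335 mod 58 = Q^335[0][1] = 1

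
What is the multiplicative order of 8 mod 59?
58

59 is prime, so ord(8) divides φ(59) = 58.
Divisors of 58: 1, 2, 29, 58.
Repeated squaring: 8^1 ≡ 8, 8^2 ≡ 5, 8^4 ≡ 25, 8^8 ≡ 35, 8^16 ≡ 45, 8^32 ≡ 19 (mod 59).
Test 8^d mod 59 for each divisor d in increasing order:
8^1 ≡ 8
8^2 ≡ 5
8^29 = 8^16·8^8·8^4·8^1 ≡ 58
8^58 = 8^32·8^16·8^8·8^2 ≡ 1  ← first divisor giving 1
The order is 58.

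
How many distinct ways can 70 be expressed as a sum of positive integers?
4087968

p(n) counts ways to write n as a sum of positive integers (order ignored).
Euler's pentagonal recurrence: p(k) = p(k-1) + p(k-2) - p(k-5) - p(k-7) + p(k-12) + p(k-15) - ... (offsets j(3j∓1)/2, signs ++--, p(0)=1, p(<0)=0).
DP table for k = 0..69: p(0)=1, p(1)=1, p(2)=2, p(3)=3, p(4)=5, p(5)=7, p(6)=11, p(7)=15, p(8)=22, p(9)=30, p(10)=42, p(11)=56, p(12)=77, p(13)=101, p(14)=135, p(15)=176, p(16)=231, p(17)=297, p(18)=385, p(19)=490, p(20)=627, p(21)=792, p(22)=1002, p(23)=1255, p(24)=1575, p(25)=1958, p(26)=2436, p(27)=3010, p(28)=3718, p(29)=4565, p(30)=5604, p(31)=6842, p(32)=8349, p(33)=10143, p(34)=12310, p(35)=14883, p(36)=17977, p(37)=21637, p(38)=26015, p(39)=31185, p(40)=37338, p(41)=44583, p(42)=53174, p(43)=63261, p(44)=75175, p(45)=89134, p(46)=105558, p(47)=124754, p(48)=147273, p(49)=173525, p(50)=204226, p(51)=239943, p(52)=281589, p(53)=329931, p(54)=386155, p(55)=451276, p(56)=526823, p(57)=614154, p(58)=715220, p(59)=831820, p(60)=966467, p(61)=1121505, p(62)=1300156, p(63)=1505499, p(64)=1741630, p(65)=2012558, p(66)=2323520, p(67)=2679689, p(68)=3087735, p(69)=3554345.
Final step: p(70) = p(69) + p(68) - p(65) - p(63) + p(58) + p(55) - p(48) - p(44) + p(35) + p(30) - p(19) - p(13) + p(0)
= 3554345 + 3087735 - 2012558 - 1505499 + 715220 + 451276 - 147273 - 75175 + 14883 + 5604 - 490 - 101 + 1
= 4087968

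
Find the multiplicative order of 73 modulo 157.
156

157 is prime, so ord(73) divides φ(157) = 156.
Divisors of 156: 1, 2, 3, 4, 6, 12, 13, 26, 39, 52, 78, 156.
Repeated squaring: 73^1 ≡ 73, 73^2 ≡ 148, 73^4 ≡ 81, 73^8 ≡ 124, 73^16 ≡ 147, 73^32 ≡ 100, 73^64 ≡ 109, 73^128 ≡ 106 (mod 157).
Test 73^d mod 157 for each divisor d in increasing order:
73^1 ≡ 73
73^2 ≡ 148
73^3 = 73^2·73^1 ≡ 128
73^4 ≡ 81
73^6 = 73^4·73^2 ≡ 56
73^12 = 73^8·73^4 ≡ 153
73^13 = 73^8·73^4·73^1 ≡ 22
73^26 = 73^16·73^8·73^2 ≡ 13
73^39 = 73^32·73^4·73^2·73^1 ≡ 129
73^52 = 73^32·73^16·73^4 ≡ 12
73^78 = 73^64·73^8·73^4·73^2 ≡ 156
73^156 = 73^128·73^16·73^8·73^4 ≡ 1  ← first divisor giving 1
The order is 156.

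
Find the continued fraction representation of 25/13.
[1; 1, 12]

Euclidean algorithm steps:
25 = 1 × 13 + 12
13 = 1 × 12 + 1
12 = 12 × 1 + 0
Continued fraction: [1; 1, 12]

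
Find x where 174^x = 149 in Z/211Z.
17

Baby-step giant-step with step n = ⌈√211⌉ = 15.
Baby steps 174^j mod 211 (j:value) for j=0..14: 0:1, 1:174, 2:103, 3:198, 4:59, 5:138, 6:169, 7:77, 8:105, 9:124, 10:54, 11:112, 12:76, 13:142, 14:21.
Giant-step multiplier: 174^(-15) ≡ 174^(210-15) = 174^195 ≡ 63 (mod 211).
Giant steps γ_i = 149·63^i mod 211: γ_0=149, γ_1=103 (in table at j=2).
x = i·n + j = 1·15 + 2 = 17.
Check: 174^17 ≡ 149 (mod 211).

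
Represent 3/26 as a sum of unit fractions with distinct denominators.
1/9 + 1/234

Greedy algorithm:
3/26: ceiling(26/3) = 9, use 1/9
1/234: ceiling(234/1) = 234, use 1/234
Result: 3/26 = 1/9 + 1/234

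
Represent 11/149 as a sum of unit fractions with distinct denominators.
1/14 + 1/418 + 1/217987

Greedy algorithm:
11/149: ceiling(149/11) = 14, use 1/14
5/2086: ceiling(2086/5) = 418, use 1/418
1/217987: ceiling(217987/1) = 217987, use 1/217987
Result: 11/149 = 1/14 + 1/418 + 1/217987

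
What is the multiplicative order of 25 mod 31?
3

31 is prime, so ord(25) divides φ(31) = 30.
Divisors of 30: 1, 2, 3, 5, 6, 10, 15, 30.
Repeated squaring: 25^1 ≡ 25, 25^2 ≡ 5, 25^4 ≡ 25, 25^8 ≡ 5, 25^16 ≡ 25 (mod 31).
Test 25^d mod 31 for each divisor d in increasing order:
25^1 ≡ 25
25^2 ≡ 5
25^3 = 25^2·25^1 ≡ 1  ← first divisor giving 1
The order is 3.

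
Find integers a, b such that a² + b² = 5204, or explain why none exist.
50² + 52² (a=50, b=52)

Factorization: 5204 = 2^2 × 1301
By Fermat: n is sum of two squares iff every prime p ≡ 3 (mod 4) appears to even power.
All primes ≡ 3 (mod 4) appear to even power.
Search a = 0, 1, 2, … for 5204 - a² a perfect square: first hit at a = 50: 5204 - 2500 = 2704 = 52².
5204 = 50² + 52² = 2500 + 2704 ✓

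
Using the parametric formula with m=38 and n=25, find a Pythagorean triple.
(819, 1900, 2069)

Euclid's formula: a = m² - n², b = 2mn, c = m² + n²
m = 38, n = 25
a = 38² - 25² = 1444 - 625 = 819
b = 2 × 38 × 25 = 1900
c = 38² + 25² = 1444 + 625 = 2069
Verification: 819² + 1900² = 670761 + 3610000 = 4280761 = 2069² ✓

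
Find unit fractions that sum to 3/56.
1/19 + 1/1064

Greedy algorithm:
3/56: ceiling(56/3) = 19, use 1/19
1/1064: ceiling(1064/1) = 1064, use 1/1064
Result: 3/56 = 1/19 + 1/1064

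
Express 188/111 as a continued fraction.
[1; 1, 2, 3, 1, 3, 2]

Euclidean algorithm steps:
188 = 1 × 111 + 77
111 = 1 × 77 + 34
77 = 2 × 34 + 9
34 = 3 × 9 + 7
9 = 1 × 7 + 2
7 = 3 × 2 + 1
2 = 2 × 1 + 0
Continued fraction: [1; 1, 2, 3, 1, 3, 2]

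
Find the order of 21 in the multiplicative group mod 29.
28

29 is prime, so ord(21) divides φ(29) = 28.
Divisors of 28: 1, 2, 4, 7, 14, 28.
Repeated squaring: 21^1 ≡ 21, 21^2 ≡ 6, 21^4 ≡ 7, 21^8 ≡ 20, 21^16 ≡ 23 (mod 29).
Test 21^d mod 29 for each divisor d in increasing order:
21^1 ≡ 21
21^2 ≡ 6
21^4 ≡ 7
21^7 = 21^4·21^2·21^1 ≡ 12
21^14 = 21^8·21^4·21^2 ≡ 28
21^28 = 21^16·21^8·21^4 ≡ 1  ← first divisor giving 1
The order is 28.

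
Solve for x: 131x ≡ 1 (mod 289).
214

gcd(131, 289) = 1, so the inverse exists.
Extended Euclidean algorithm on (289, 131):
289 = 2 × 131 + 27  ⟹  27 = (1)·289 + (-2)·131
131 = 4 × 27 + 23  ⟹  23 = (-4)·289 + (9)·131
27 = 1 × 23 + 4  ⟹  4 = (5)·289 + (-11)·131
23 = 5 × 4 + 3  ⟹  3 = (-29)·289 + (64)·131
4 = 1 × 3 + 1  ⟹  1 = (34)·289 + (-75)·131
So (-75)·131 ≡ 1 (mod 289), i.e. 131^(-1) ≡ -75 ≡ 214 (mod 289).
Check: 131 × 214 = 28034 ≡ 1 (mod 289)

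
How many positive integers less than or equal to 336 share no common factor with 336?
96

336 = 2^4 × 3 × 7
φ(n) = n × ∏(1 - 1/p) for each prime p dividing n
φ(336) = 336 × (1 - 1/2) × (1 - 1/3) × (1 - 1/7) = 96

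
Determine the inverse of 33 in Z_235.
57

gcd(33, 235) = 1, so the inverse exists.
Extended Euclidean algorithm on (235, 33):
235 = 7 × 33 + 4  ⟹  4 = (1)·235 + (-7)·33
33 = 8 × 4 + 1  ⟹  1 = (-8)·235 + (57)·33
So (57)·33 ≡ 1 (mod 235), i.e. 33^(-1) ≡ 57 (mod 235).
Check: 33 × 57 = 1881 ≡ 1 (mod 235)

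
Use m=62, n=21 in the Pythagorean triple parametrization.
(3403, 2604, 4285)

Euclid's formula: a = m² - n², b = 2mn, c = m² + n²
m = 62, n = 21
a = 62² - 21² = 3844 - 441 = 3403
b = 2 × 62 × 21 = 2604
c = 62² + 21² = 3844 + 441 = 4285
Verification: 3403² + 2604² = 11580409 + 6780816 = 18361225 = 4285² ✓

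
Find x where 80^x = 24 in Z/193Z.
42

Baby-step giant-step with step n = ⌈√193⌉ = 14.
Baby steps 80^j mod 193 (j:value) for j=0..13: 0:1, 1:80, 2:31, 3:164, 4:189, 5:66, 6:69, 7:116, 8:16, 9:122, 10:110, 11:115, 12:129, 13:91.
Giant-step multiplier: 80^(-14) ≡ 80^(192-14) = 80^178 ≡ 25 (mod 193).
Giant steps γ_i = 24·25^i mod 193: γ_0=24, γ_1=21, γ_2=139, γ_3=1 (in table at j=0).
x = i·n + j = 3·14 + 0 = 42.
Check: 80^42 ≡ 24 (mod 193).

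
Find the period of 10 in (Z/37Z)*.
3

37 is prime, so ord(10) divides φ(37) = 36.
Divisors of 36: 1, 2, 3, 4, 6, 9, 12, 18, 36.
Repeated squaring: 10^1 ≡ 10, 10^2 ≡ 26, 10^4 ≡ 10, 10^8 ≡ 26, 10^16 ≡ 10, 10^32 ≡ 26 (mod 37).
Test 10^d mod 37 for each divisor d in increasing order:
10^1 ≡ 10
10^2 ≡ 26
10^3 = 10^2·10^1 ≡ 1  ← first divisor giving 1
The order is 3.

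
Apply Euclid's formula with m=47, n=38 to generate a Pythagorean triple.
(765, 3572, 3653)

Euclid's formula: a = m² - n², b = 2mn, c = m² + n²
m = 47, n = 38
a = 47² - 38² = 2209 - 1444 = 765
b = 2 × 47 × 38 = 3572
c = 47² + 38² = 2209 + 1444 = 3653
Verification: 765² + 3572² = 585225 + 12759184 = 13344409 = 3653² ✓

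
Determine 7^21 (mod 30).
7

Repeated squaring. Binary of 21 = 10101.
7^1 ≡ 7 (mod 30); 7^2 ≡ 19 (mod 30); 7^4 ≡ 1 (mod 30); 7^8 ≡ 1 (mod 30); 7^16 ≡ 1 (mod 30)
7^21 = 7^1 × 7^4 × 7^16 ≡ 7 (mod 30)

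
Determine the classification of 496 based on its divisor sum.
perfect

Proper divisors of 496: sum = 1 + 2 + 4 + 8 + 16 + 31 + 62 + 124 + 248 = 496
Since 496 = 496, 496 is perfect.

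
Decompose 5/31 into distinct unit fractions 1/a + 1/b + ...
1/7 + 1/55 + 1/3979 + 1/23744683 + 1/1127619917796295

Greedy algorithm:
5/31: ceiling(31/5) = 7, use 1/7
4/217: ceiling(217/4) = 55, use 1/55
3/11935: ceiling(11935/3) = 3979, use 1/3979
2/47489365: ceiling(47489365/2) = 23744683, use 1/23744683
1/1127619917796295: ceiling(1127619917796295/1) = 1127619917796295, use 1/1127619917796295
Result: 5/31 = 1/7 + 1/55 + 1/3979 + 1/23744683 + 1/1127619917796295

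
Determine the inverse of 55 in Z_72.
55

gcd(55, 72) = 1, so the inverse exists.
Extended Euclidean algorithm on (72, 55):
72 = 1 × 55 + 17  ⟹  17 = (1)·72 + (-1)·55
55 = 3 × 17 + 4  ⟹  4 = (-3)·72 + (4)·55
17 = 4 × 4 + 1  ⟹  1 = (13)·72 + (-17)·55
So (-17)·55 ≡ 1 (mod 72), i.e. 55^(-1) ≡ -17 ≡ 55 (mod 72).
Check: 55 × 55 = 3025 ≡ 1 (mod 72)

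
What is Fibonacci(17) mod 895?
702

Matrix identity: Q^n = [[F_(n+1), F_n], [F_n, F_(n-1)]] with Q = [[1,1],[1,0]].
n = 17 = 10001₂. Square-and-multiply, entries mod 895:
Q^1 = [[1,1],[1,0]]
Q^2 = (Q^1)² = [[2,1],[1,1]]
Q^4 = (Q^2)² = [[5,3],[3,2]]
Q^8 = (Q^4)² = [[34,21],[21,13]]
Q^17 = (Q^8)²·Q = [[794,702],[702,92]]
F_17 mod 895 = Q^17[0][1] = 702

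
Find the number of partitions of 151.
45060624582

p(n) counts ways to write n as a sum of positive integers (order ignored).
Euler's pentagonal recurrence: p(k) = p(k-1) + p(k-2) - p(k-5) - p(k-7) + p(k-12) + p(k-15) - ... (offsets j(3j∓1)/2, signs ++--, p(0)=1, p(<0)=0).
DP table for k = 0..150: p(0)=1, p(1)=1, p(2)=2, p(3)=3, p(4)=5, p(5)=7, p(6)=11, p(7)=15, p(8)=22, p(9)=30, p(10)=42, p(11)=56, p(12)=77, p(13)=101, p(14)=135, p(15)=176, p(16)=231, p(17)=297, p(18)=385, p(19)=490, p(20)=627, p(21)=792, p(22)=1002, p(23)=1255, p(24)=1575, p(25)=1958, p(26)=2436, p(27)=3010, p(28)=3718, p(29)=4565, p(30)=5604, p(31)=6842, p(32)=8349, p(33)=10143, p(34)=12310, p(35)=14883, p(36)=17977, p(37)=21637, p(38)=26015, p(39)=31185, p(40)=37338, p(41)=44583, p(42)=53174, p(43)=63261, p(44)=75175, p(45)=89134, p(46)=105558, p(47)=124754, p(48)=147273, p(49)=173525, p(50)=204226, p(51)=239943, p(52)=281589, p(53)=329931, p(54)=386155, p(55)=451276, p(56)=526823, p(57)=614154, p(58)=715220, p(59)=831820, p(60)=966467, p(61)=1121505, p(62)=1300156, p(63)=1505499, p(64)=1741630, p(65)=2012558, p(66)=2323520, p(67)=2679689, p(68)=3087735, p(69)=3554345, p(70)=4087968, p(71)=4697205, p(72)=5392783, p(73)=6185689, p(74)=7089500, p(75)=8118264, p(76)=9289091, p(77)=10619863, p(78)=12132164, p(79)=13848650, p(80)=15796476, p(81)=18004327, p(82)=20506255, p(83)=23338469, p(84)=26543660, p(85)=30167357, p(86)=34262962, p(87)=38887673, p(88)=44108109, p(89)=49995925, p(90)=56634173, p(91)=64112359, p(92)=72533807, p(93)=82010177, p(94)=92669720, p(95)=104651419, p(96)=118114304, p(97)=133230930, p(98)=150198136, p(99)=169229875, p(100)=190569292, p(101)=214481126, p(102)=241265379, p(103)=271248950, p(104)=304801365, p(105)=342325709, p(106)=384276336, p(107)=431149389, p(108)=483502844, p(109)=541946240, p(110)=607163746, p(111)=679903203, p(112)=761002156, p(113)=851376628, p(114)=952050665, p(115)=1064144451, p(116)=1188908248, p(117)=1327710076, p(118)=1482074143, p(119)=1653668665, p(120)=1844349560, p(121)=2056148051, p(122)=2291320912, p(123)=2552338241, p(124)=2841940500, p(125)=3163127352, p(126)=3519222692, p(127)=3913864295, p(128)=4351078600, p(129)=4835271870, p(130)=5371315400, p(131)=5964539504, p(132)=6620830889, p(133)=7346629512, p(134)=8149040695, p(135)=9035836076, p(136)=10015581680, p(137)=11097645016, p(138)=12292341831, p(139)=13610949895, p(140)=15065878135, p(141)=16670689208, p(142)=18440293320, p(143)=20390982757, p(144)=22540654445, p(145)=24908858009, p(146)=27517052599, p(147)=30388671978, p(148)=33549419497, p(149)=37027355200, p(150)=40853235313.
Final step: p(151) = p(150) + p(149) - p(146) - p(144) + p(139) + p(136) - p(129) - p(125) + p(116) + p(111) - p(100) - p(94) + p(81) + p(74) - p(59) - p(51) + p(34) + p(25) - p(6)
= 40853235313 + 37027355200 - 27517052599 - 22540654445 + 13610949895 + 10015581680 - 4835271870 - 3163127352 + 1188908248 + 679903203 - 190569292 - 92669720 + 18004327 + 7089500 - 831820 - 239943 + 12310 + 1958 - 11
= 45060624582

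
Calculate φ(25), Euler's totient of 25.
20

25 = 5^2
φ(n) = n × ∏(1 - 1/p) for each prime p dividing n
φ(25) = 25 × (1 - 1/5) = 20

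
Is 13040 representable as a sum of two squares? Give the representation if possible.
Not possible

Factorization: 13040 = 2^4 × 5 × 163
By Fermat: n is sum of two squares iff every prime p ≡ 3 (mod 4) appears to even power.
Prime(s) ≡ 3 (mod 4) with odd exponent: [(163, 1)]
Therefore 13040 cannot be expressed as a² + b².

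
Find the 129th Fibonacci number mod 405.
394

Matrix identity: Q^n = [[F_(n+1), F_n], [F_n, F_(n-1)]] with Q = [[1,1],[1,0]].
n = 129 = 10000001₂. Square-and-multiply, entries mod 405:
Q^1 = [[1,1],[1,0]]
Q^2 = (Q^1)² = [[2,1],[1,1]]
Q^4 = (Q^2)² = [[5,3],[3,2]]
Q^8 = (Q^4)² = [[34,21],[21,13]]
Q^16 = (Q^8)² = [[382,177],[177,205]]
Q^32 = (Q^16)² = [[268,219],[219,49]]
Q^64 = (Q^32)² = [[310,168],[168,142]]
Q^129 = (Q^64)²·Q = [[190,394],[394,201]]
F_129 mod 405 = Q^129[0][1] = 394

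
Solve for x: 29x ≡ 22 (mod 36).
x ≡ 2 (mod 36)

gcd(29, 36) = 1, which divides 22, so solutions exist.
Find 29^(-1) mod 36 by the extended Euclidean algorithm:
36 = 1 × 29 + 7  ⟹  7 = (1)·36 + (-1)·29
29 = 4 × 7 + 1  ⟹  1 = (-4)·36 + (5)·29
So (5)·29 ≡ 1 (mod 36), i.e. 29^(-1) ≡ 5 (mod 36).
x ≡ 5 × 22 = 110 ≡ 2 (mod 36).
Check: 29 × 2 = 58 ≡ 22 (mod 36).
Unique solution: x ≡ 2 (mod 36)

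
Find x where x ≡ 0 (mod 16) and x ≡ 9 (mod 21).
240

Using Chinese Remainder Theorem:
M = 16 × 21 = 336
M1 = 21, M2 = 16
y1 = 21^(-1) mod 16 = 13
y2 = 16^(-1) mod 21 = 4
x = (0×21×13 + 9×16×4) mod 336 = 240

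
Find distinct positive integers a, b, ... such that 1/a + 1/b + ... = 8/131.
1/17 + 1/446 + 1/331081 + 1/328843554602

Greedy algorithm:
8/131: ceiling(131/8) = 17, use 1/17
5/2227: ceiling(2227/5) = 446, use 1/446
3/993242: ceiling(993242/3) = 331081, use 1/331081
1/328843554602: ceiling(328843554602/1) = 328843554602, use 1/328843554602
Result: 8/131 = 1/17 + 1/446 + 1/331081 + 1/328843554602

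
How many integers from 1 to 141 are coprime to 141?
92

141 = 3 × 47
φ(n) = n × ∏(1 - 1/p) for each prime p dividing n
φ(141) = 141 × (1 - 1/3) × (1 - 1/47) = 92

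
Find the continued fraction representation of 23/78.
[0; 3, 2, 1, 1, 4]

Euclidean algorithm steps:
23 = 0 × 78 + 23
78 = 3 × 23 + 9
23 = 2 × 9 + 5
9 = 1 × 5 + 4
5 = 1 × 4 + 1
4 = 4 × 1 + 0
Continued fraction: [0; 3, 2, 1, 1, 4]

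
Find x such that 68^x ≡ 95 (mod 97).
58

Baby-step giant-step with step n = ⌈√97⌉ = 10.
Baby steps 68^j mod 97 (j:value) for j=0..9: 0:1, 1:68, 2:65, 3:55, 4:54, 5:83, 6:18, 7:60, 8:6, 9:20.
Giant-step multiplier: 68^(-10) ≡ 68^(96-10) = 68^86 ≡ 49 (mod 97).
Giant steps γ_i = 95·49^i mod 97: γ_0=95, γ_1=96, γ_2=48, γ_3=24, γ_4=12, γ_5=6 (in table at j=8).
x = i·n + j = 5·10 + 8 = 58.
Check: 68^58 ≡ 95 (mod 97).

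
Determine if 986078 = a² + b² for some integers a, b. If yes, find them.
Not possible

Factorization: 986078 = 2 × 79^3
By Fermat: n is sum of two squares iff every prime p ≡ 3 (mod 4) appears to even power.
Prime(s) ≡ 3 (mod 4) with odd exponent: [(79, 3)]
Therefore 986078 cannot be expressed as a² + b².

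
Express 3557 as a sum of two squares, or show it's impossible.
34² + 49² (a=34, b=49)

Factorization: 3557 = 3557
By Fermat: n is sum of two squares iff every prime p ≡ 3 (mod 4) appears to even power.
All primes ≡ 3 (mod 4) appear to even power.
Search a = 0, 1, 2, … for 3557 - a² a perfect square: first hit at a = 34: 3557 - 1156 = 2401 = 49².
3557 = 34² + 49² = 1156 + 2401 ✓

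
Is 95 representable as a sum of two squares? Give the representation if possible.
Not possible

Factorization: 95 = 5 × 19
By Fermat: n is sum of two squares iff every prime p ≡ 3 (mod 4) appears to even power.
Prime(s) ≡ 3 (mod 4) with odd exponent: [(19, 1)]
Therefore 95 cannot be expressed as a² + b².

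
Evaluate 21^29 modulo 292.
189

Repeated squaring. Binary of 29 = 11101.
21^1 ≡ 21 (mod 292); 21^2 ≡ 149 (mod 292); 21^4 ≡ 9 (mod 292); 21^8 ≡ 81 (mod 292); 21^16 ≡ 137 (mod 292)
21^29 = 21^1 × 21^4 × 21^8 × 21^16 ≡ 189 (mod 292)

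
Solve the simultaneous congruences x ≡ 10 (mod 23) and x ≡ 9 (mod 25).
309

Using Chinese Remainder Theorem:
M = 23 × 25 = 575
M1 = 25, M2 = 23
y1 = 25^(-1) mod 23 = 12
y2 = 23^(-1) mod 25 = 12
x = (10×25×12 + 9×23×12) mod 575 = 309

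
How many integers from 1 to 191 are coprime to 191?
190

191 = 191
φ(n) = n × ∏(1 - 1/p) for each prime p dividing n
φ(191) = 191 × (1 - 1/191) = 190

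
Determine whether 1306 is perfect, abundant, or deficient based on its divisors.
deficient

Proper divisors of 1306: sum = 1 + 2 + 653 = 656
Since 656 < 1306, 1306 is deficient.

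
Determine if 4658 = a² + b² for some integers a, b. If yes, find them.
13² + 67² (a=13, b=67)

Factorization: 4658 = 2 × 17 × 137
By Fermat: n is sum of two squares iff every prime p ≡ 3 (mod 4) appears to even power.
All primes ≡ 3 (mod 4) appear to even power.
Search a = 0, 1, 2, … for 4658 - a² a perfect square: first hit at a = 13: 4658 - 169 = 4489 = 67².
4658 = 13² + 67² = 169 + 4489 ✓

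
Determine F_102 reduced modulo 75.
26

Matrix identity: Q^n = [[F_(n+1), F_n], [F_n, F_(n-1)]] with Q = [[1,1],[1,0]].
n = 102 = 1100110₂. Square-and-multiply, entries mod 75:
Q^1 = [[1,1],[1,0]]
Q^3 = (Q^1)²·Q = [[3,2],[2,1]]
Q^6 = (Q^3)² = [[13,8],[8,5]]
Q^12 = (Q^6)² = [[8,69],[69,14]]
Q^25 = (Q^12)²·Q = [[43,25],[25,18]]
Q^51 = (Q^25)²·Q = [[24,74],[74,25]]
Q^102 = (Q^51)² = [[52,26],[26,26]]
F_102 mod 75 = Q^102[0][1] = 26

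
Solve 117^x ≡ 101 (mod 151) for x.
123

Baby-step giant-step with step n = ⌈√151⌉ = 13.
Baby steps 117^j mod 151 (j:value) for j=0..12: 0:1, 1:117, 2:99, 3:107, 4:137, 5:23, 6:124, 7:12, 8:45, 9:131, 10:76, 11:134, 12:125.
Giant-step multiplier: 117^(-13) ≡ 117^(150-13) = 117^137 ≡ 48 (mod 151).
Giant steps γ_i = 101·48^i mod 151: γ_0=101, γ_1=16, γ_2=13, γ_3=20, γ_4=54, γ_5=25, γ_6=143, γ_7=69, γ_8=141, γ_9=124 (in table at j=6).
x = i·n + j = 9·13 + 6 = 123.
Check: 117^123 ≡ 101 (mod 151).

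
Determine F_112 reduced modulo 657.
411

Matrix identity: Q^n = [[F_(n+1), F_n], [F_n, F_(n-1)]] with Q = [[1,1],[1,0]].
n = 112 = 1110000₂. Square-and-multiply, entries mod 657:
Q^1 = [[1,1],[1,0]]
Q^3 = (Q^1)²·Q = [[3,2],[2,1]]
Q^7 = (Q^3)²·Q = [[21,13],[13,8]]
Q^14 = (Q^7)² = [[610,377],[377,233]]
Q^28 = (Q^14)² = [[455,480],[480,632]]
Q^56 = (Q^28)² = [[520,102],[102,418]]
Q^112 = (Q^56)² = [[265,411],[411,511]]
F_112 mod 657 = Q^112[0][1] = 411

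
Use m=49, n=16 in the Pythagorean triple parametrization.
(2145, 1568, 2657)

Euclid's formula: a = m² - n², b = 2mn, c = m² + n²
m = 49, n = 16
a = 49² - 16² = 2401 - 256 = 2145
b = 2 × 49 × 16 = 1568
c = 49² + 16² = 2401 + 256 = 2657
Verification: 2145² + 1568² = 4601025 + 2458624 = 7059649 = 2657² ✓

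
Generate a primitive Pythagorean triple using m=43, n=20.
(1449, 1720, 2249)

Euclid's formula: a = m² - n², b = 2mn, c = m² + n²
m = 43, n = 20
a = 43² - 20² = 1849 - 400 = 1449
b = 2 × 43 × 20 = 1720
c = 43² + 20² = 1849 + 400 = 2249
Verification: 1449² + 1720² = 2099601 + 2958400 = 5058001 = 2249² ✓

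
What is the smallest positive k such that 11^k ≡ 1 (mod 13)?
12

13 is prime, so ord(11) divides φ(13) = 12.
Divisors of 12: 1, 2, 3, 4, 6, 12.
Repeated squaring: 11^1 ≡ 11, 11^2 ≡ 4, 11^4 ≡ 3, 11^8 ≡ 9 (mod 13).
Test 11^d mod 13 for each divisor d in increasing order:
11^1 ≡ 11
11^2 ≡ 4
11^3 = 11^2·11^1 ≡ 5
11^4 ≡ 3
11^6 = 11^4·11^2 ≡ 12
11^12 = 11^8·11^4 ≡ 1  ← first divisor giving 1
The order is 12.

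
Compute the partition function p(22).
1002

p(n) counts ways to write n as a sum of positive integers (order ignored).
Euler's pentagonal recurrence: p(k) = p(k-1) + p(k-2) - p(k-5) - p(k-7) + p(k-12) + p(k-15) - ... (offsets j(3j∓1)/2, signs ++--, p(0)=1, p(<0)=0).
DP table for k = 0..21: p(0)=1, p(1)=1, p(2)=2, p(3)=3, p(4)=5, p(5)=7, p(6)=11, p(7)=15, p(8)=22, p(9)=30, p(10)=42, p(11)=56, p(12)=77, p(13)=101, p(14)=135, p(15)=176, p(16)=231, p(17)=297, p(18)=385, p(19)=490, p(20)=627, p(21)=792.
Final step: p(22) = p(21) + p(20) - p(17) - p(15) + p(10) + p(7) - p(0)
= 792 + 627 - 297 - 176 + 42 + 15 - 1
= 1002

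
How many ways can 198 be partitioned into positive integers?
3345365983698

p(n) counts ways to write n as a sum of positive integers (order ignored).
Euler's pentagonal recurrence: p(k) = p(k-1) + p(k-2) - p(k-5) - p(k-7) + p(k-12) + p(k-15) - ... (offsets j(3j∓1)/2, signs ++--, p(0)=1, p(<0)=0).
DP table for k = 0..197: p(0)=1, p(1)=1, p(2)=2, p(3)=3, p(4)=5, p(5)=7, p(6)=11, p(7)=15, p(8)=22, p(9)=30, p(10)=42, p(11)=56, p(12)=77, p(13)=101, p(14)=135, p(15)=176, p(16)=231, p(17)=297, p(18)=385, p(19)=490, p(20)=627, p(21)=792, p(22)=1002, p(23)=1255, p(24)=1575, p(25)=1958, p(26)=2436, p(27)=3010, p(28)=3718, p(29)=4565, p(30)=5604, p(31)=6842, p(32)=8349, p(33)=10143, p(34)=12310, p(35)=14883, p(36)=17977, p(37)=21637, p(38)=26015, p(39)=31185, p(40)=37338, p(41)=44583, p(42)=53174, p(43)=63261, p(44)=75175, p(45)=89134, p(46)=105558, p(47)=124754, p(48)=147273, p(49)=173525, p(50)=204226, p(51)=239943, p(52)=281589, p(53)=329931, p(54)=386155, p(55)=451276, p(56)=526823, p(57)=614154, p(58)=715220, p(59)=831820, p(60)=966467, p(61)=1121505, p(62)=1300156, p(63)=1505499, p(64)=1741630, p(65)=2012558, p(66)=2323520, p(67)=2679689, p(68)=3087735, p(69)=3554345, p(70)=4087968, p(71)=4697205, p(72)=5392783, p(73)=6185689, p(74)=7089500, p(75)=8118264, p(76)=9289091, p(77)=10619863, p(78)=12132164, p(79)=13848650, p(80)=15796476, p(81)=18004327, p(82)=20506255, p(83)=23338469, p(84)=26543660, p(85)=30167357, p(86)=34262962, p(87)=38887673, p(88)=44108109, p(89)=49995925, p(90)=56634173, p(91)=64112359, p(92)=72533807, p(93)=82010177, p(94)=92669720, p(95)=104651419, p(96)=118114304, p(97)=133230930, p(98)=150198136, p(99)=169229875, p(100)=190569292, p(101)=214481126, p(102)=241265379, p(103)=271248950, p(104)=304801365, p(105)=342325709, p(106)=384276336, p(107)=431149389, p(108)=483502844, p(109)=541946240, p(110)=607163746, p(111)=679903203, p(112)=761002156, p(113)=851376628, p(114)=952050665, p(115)=1064144451, p(116)=1188908248, p(117)=1327710076, p(118)=1482074143, p(119)=1653668665, p(120)=1844349560, p(121)=2056148051, p(122)=2291320912, p(123)=2552338241, p(124)=2841940500, p(125)=3163127352, p(126)=3519222692, p(127)=3913864295, p(128)=4351078600, p(129)=4835271870, p(130)=5371315400, p(131)=5964539504, p(132)=6620830889, p(133)=7346629512, p(134)=8149040695, p(135)=9035836076, p(136)=10015581680, p(137)=11097645016, p(138)=12292341831, p(139)=13610949895, p(140)=15065878135, p(141)=16670689208, p(142)=18440293320, p(143)=20390982757, p(144)=22540654445, p(145)=24908858009, p(146)=27517052599, p(147)=30388671978, p(148)=33549419497, p(149)=37027355200, p(150)=40853235313, p(151)=45060624582, p(152)=49686288421, p(153)=54770336324, p(154)=60356673280, p(155)=66493182097, p(156)=73232243759, p(157)=80630964769, p(158)=88751778802, p(159)=97662728555, p(160)=107438159466, p(161)=118159068427, p(162)=129913904637, p(163)=142798995930, p(164)=156919475295, p(165)=172389800255, p(166)=189334822579, p(167)=207890420102, p(168)=228204732751, p(169)=250438925115, p(170)=274768617130, p(171)=301384802048, p(172)=330495499613, p(173)=362326859895, p(174)=397125074750, p(175)=435157697830, p(176)=476715857290, p(177)=522115831195, p(178)=571701605655, p(179)=625846753120, p(180)=684957390936, p(181)=749474411781, p(182)=819876908323, p(183)=896684817527, p(184)=980462880430, p(185)=1071823774337, p(186)=1171432692373, p(187)=1280011042268, p(188)=1398341745571, p(189)=1527273599625, p(190)=1667727404093, p(191)=1820701100652, p(192)=1987276856363, p(193)=2168627105469, p(194)=2366022741845, p(195)=2580840212973, p(196)=2814570987591, p(197)=3068829878530.
Final step: p(198) = p(197) + p(196) - p(193) - p(191) + p(186) + p(183) - p(176) - p(172) + p(163) + p(158) - p(147) - p(141) + p(128) + p(121) - p(106) - p(98) + p(81) + p(72) - p(53) - p(43) + p(22) + p(11)
= 3068829878530 + 2814570987591 - 2168627105469 - 1820701100652 + 1171432692373 + 896684817527 - 476715857290 - 330495499613 + 142798995930 + 88751778802 - 30388671978 - 16670689208 + 4351078600 + 2056148051 - 384276336 - 150198136 + 18004327 + 5392783 - 329931 - 63261 + 1002 + 56
= 3345365983698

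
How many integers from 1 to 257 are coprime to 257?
256

257 = 257
φ(n) = n × ∏(1 - 1/p) for each prime p dividing n
φ(257) = 257 × (1 - 1/257) = 256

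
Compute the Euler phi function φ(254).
126

254 = 2 × 127
φ(n) = n × ∏(1 - 1/p) for each prime p dividing n
φ(254) = 254 × (1 - 1/2) × (1 - 1/127) = 126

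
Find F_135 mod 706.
168

Matrix identity: Q^n = [[F_(n+1), F_n], [F_n, F_(n-1)]] with Q = [[1,1],[1,0]].
n = 135 = 10000111₂. Square-and-multiply, entries mod 706:
Q^1 = [[1,1],[1,0]]
Q^2 = (Q^1)² = [[2,1],[1,1]]
Q^4 = (Q^2)² = [[5,3],[3,2]]
Q^8 = (Q^4)² = [[34,21],[21,13]]
Q^16 = (Q^8)² = [[185,281],[281,610]]
Q^33 = (Q^16)²·Q = [[525,226],[226,299]]
Q^67 = (Q^33)²·Q = [[369,529],[529,546]]
Q^135 = (Q^67)²·Q = [[593,168],[168,425]]
F_135 mod 706 = Q^135[0][1] = 168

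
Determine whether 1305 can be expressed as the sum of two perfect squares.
3² + 36² (a=3, b=36)

Factorization: 1305 = 3^2 × 5 × 29
By Fermat: n is sum of two squares iff every prime p ≡ 3 (mod 4) appears to even power.
All primes ≡ 3 (mod 4) appear to even power.
Search a = 0, 1, 2, … for 1305 - a² a perfect square: first hit at a = 3: 1305 - 9 = 1296 = 36².
1305 = 3² + 36² = 9 + 1296 ✓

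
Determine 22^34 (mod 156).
100

Repeated squaring. Binary of 34 = 100010.
22^1 ≡ 22 (mod 156); 22^2 ≡ 16 (mod 156); 22^4 ≡ 100 (mod 156); 22^8 ≡ 16 (mod 156); 22^16 ≡ 100 (mod 156); 22^32 ≡ 16 (mod 156)
22^34 = 22^2 × 22^32 ≡ 100 (mod 156)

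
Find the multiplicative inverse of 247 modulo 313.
147

gcd(247, 313) = 1, so the inverse exists.
Extended Euclidean algorithm on (313, 247):
313 = 1 × 247 + 66  ⟹  66 = (1)·313 + (-1)·247
247 = 3 × 66 + 49  ⟹  49 = (-3)·313 + (4)·247
66 = 1 × 49 + 17  ⟹  17 = (4)·313 + (-5)·247
49 = 2 × 17 + 15  ⟹  15 = (-11)·313 + (14)·247
17 = 1 × 15 + 2  ⟹  2 = (15)·313 + (-19)·247
15 = 7 × 2 + 1  ⟹  1 = (-116)·313 + (147)·247
So (147)·247 ≡ 1 (mod 313), i.e. 247^(-1) ≡ 147 (mod 313).
Check: 247 × 147 = 36309 ≡ 1 (mod 313)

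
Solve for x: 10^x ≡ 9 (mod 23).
18

Baby-step giant-step with step n = ⌈√23⌉ = 5.
Baby steps 10^j mod 23 (j:value) for j=0..4: 0:1, 1:10, 2:8, 3:11, 4:18.
Giant-step multiplier: 10^(-5) ≡ 10^(22-5) = 10^17 ≡ 17 (mod 23).
Giant steps γ_i = 9·17^i mod 23: γ_0=9, γ_1=15, γ_2=2, γ_3=11 (in table at j=3).
x = i·n + j = 3·5 + 3 = 18.
Check: 10^18 ≡ 9 (mod 23).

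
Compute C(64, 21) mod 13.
4

Using Lucas' theorem:
Write n=64 and k=21 in base 13:
n in base 13: [4, 12]
k in base 13: [1, 8]
C(64,21) mod 13 = ∏ C(n_i, k_i) mod 13
Digit binomials (mod 13): C(4,1) = 4; C(12,8) = 495 ≡ 1
Product: 4 × 1 = 4 ≡ 4 (mod 13)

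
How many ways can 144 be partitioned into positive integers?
22540654445

p(n) counts ways to write n as a sum of positive integers (order ignored).
Euler's pentagonal recurrence: p(k) = p(k-1) + p(k-2) - p(k-5) - p(k-7) + p(k-12) + p(k-15) - ... (offsets j(3j∓1)/2, signs ++--, p(0)=1, p(<0)=0).
DP table for k = 0..143: p(0)=1, p(1)=1, p(2)=2, p(3)=3, p(4)=5, p(5)=7, p(6)=11, p(7)=15, p(8)=22, p(9)=30, p(10)=42, p(11)=56, p(12)=77, p(13)=101, p(14)=135, p(15)=176, p(16)=231, p(17)=297, p(18)=385, p(19)=490, p(20)=627, p(21)=792, p(22)=1002, p(23)=1255, p(24)=1575, p(25)=1958, p(26)=2436, p(27)=3010, p(28)=3718, p(29)=4565, p(30)=5604, p(31)=6842, p(32)=8349, p(33)=10143, p(34)=12310, p(35)=14883, p(36)=17977, p(37)=21637, p(38)=26015, p(39)=31185, p(40)=37338, p(41)=44583, p(42)=53174, p(43)=63261, p(44)=75175, p(45)=89134, p(46)=105558, p(47)=124754, p(48)=147273, p(49)=173525, p(50)=204226, p(51)=239943, p(52)=281589, p(53)=329931, p(54)=386155, p(55)=451276, p(56)=526823, p(57)=614154, p(58)=715220, p(59)=831820, p(60)=966467, p(61)=1121505, p(62)=1300156, p(63)=1505499, p(64)=1741630, p(65)=2012558, p(66)=2323520, p(67)=2679689, p(68)=3087735, p(69)=3554345, p(70)=4087968, p(71)=4697205, p(72)=5392783, p(73)=6185689, p(74)=7089500, p(75)=8118264, p(76)=9289091, p(77)=10619863, p(78)=12132164, p(79)=13848650, p(80)=15796476, p(81)=18004327, p(82)=20506255, p(83)=23338469, p(84)=26543660, p(85)=30167357, p(86)=34262962, p(87)=38887673, p(88)=44108109, p(89)=49995925, p(90)=56634173, p(91)=64112359, p(92)=72533807, p(93)=82010177, p(94)=92669720, p(95)=104651419, p(96)=118114304, p(97)=133230930, p(98)=150198136, p(99)=169229875, p(100)=190569292, p(101)=214481126, p(102)=241265379, p(103)=271248950, p(104)=304801365, p(105)=342325709, p(106)=384276336, p(107)=431149389, p(108)=483502844, p(109)=541946240, p(110)=607163746, p(111)=679903203, p(112)=761002156, p(113)=851376628, p(114)=952050665, p(115)=1064144451, p(116)=1188908248, p(117)=1327710076, p(118)=1482074143, p(119)=1653668665, p(120)=1844349560, p(121)=2056148051, p(122)=2291320912, p(123)=2552338241, p(124)=2841940500, p(125)=3163127352, p(126)=3519222692, p(127)=3913864295, p(128)=4351078600, p(129)=4835271870, p(130)=5371315400, p(131)=5964539504, p(132)=6620830889, p(133)=7346629512, p(134)=8149040695, p(135)=9035836076, p(136)=10015581680, p(137)=11097645016, p(138)=12292341831, p(139)=13610949895, p(140)=15065878135, p(141)=16670689208, p(142)=18440293320, p(143)=20390982757.
Final step: p(144) = p(143) + p(142) - p(139) - p(137) + p(132) + p(129) - p(122) - p(118) + p(109) + p(104) - p(93) - p(87) + p(74) + p(67) - p(52) - p(44) + p(27) + p(18)
= 20390982757 + 18440293320 - 13610949895 - 11097645016 + 6620830889 + 4835271870 - 2291320912 - 1482074143 + 541946240 + 304801365 - 82010177 - 38887673 + 7089500 + 2679689 - 281589 - 75175 + 3010 + 385
= 22540654445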